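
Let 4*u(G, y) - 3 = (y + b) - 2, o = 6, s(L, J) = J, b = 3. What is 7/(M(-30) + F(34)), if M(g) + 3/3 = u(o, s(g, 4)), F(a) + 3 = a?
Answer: 7/32 ≈ 0.21875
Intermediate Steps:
F(a) = -3 + a
u(G, y) = 1 + y/4 (u(G, y) = ¾ + ((y + 3) - 2)/4 = ¾ + ((3 + y) - 2)/4 = ¾ + (1 + y)/4 = ¾ + (¼ + y/4) = 1 + y/4)
M(g) = 1 (M(g) = -1 + (1 + (¼)*4) = -1 + (1 + 1) = -1 + 2 = 1)
7/(M(-30) + F(34)) = 7/(1 + (-3 + 34)) = 7/(1 + 31) = 7/32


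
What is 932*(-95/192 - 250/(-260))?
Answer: 271445/624 ≈ 435.01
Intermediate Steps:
932*(-95/192 - 250/(-260)) = 932*(-95*1/192 - 250*(-1/260)) = 932*(-95/192 + 25/26) = 932*(1165/2496) = 271445/624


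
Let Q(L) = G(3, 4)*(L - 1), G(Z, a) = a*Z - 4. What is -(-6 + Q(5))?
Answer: -26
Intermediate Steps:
G(Z, a) = -4 + Z*a (G(Z, a) = Z*a - 4 = -4 + Z*a)
Q(L) = -8 + 8*L (Q(L) = (-4 + 3*4)*(L - 1) = (-4 + 12)*(-1 + L) = 8*(-1 + L) = -8 + 8*L)
-(-6 + Q(5)) = -(-6 + (-8 + 8*5)) = -(-6 + (-8 + 40)) = -(-6 + 32) = -1*26 = -26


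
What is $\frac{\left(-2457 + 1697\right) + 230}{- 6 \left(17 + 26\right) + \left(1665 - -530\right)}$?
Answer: $- \frac{530}{1937} \approx -0.27362$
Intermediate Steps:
$\frac{\left(-2457 + 1697\right) + 230}{- 6 \left(17 + 26\right) + \left(1665 - -530\right)} = \frac{-760 + 230}{\left(-6\right) 43 + \left(1665 + 530\right)} = - \frac{530}{-258 + 2195} = - \frac{530}{1937}$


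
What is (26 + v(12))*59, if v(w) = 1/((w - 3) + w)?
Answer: 32273/21 ≈ 1536.8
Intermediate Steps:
v(w) = 1/(-3 + 2*w) (v(w) = 1/((-3 + w) + w) = 1/(-3 + 2*w))
(26 + v(12))*59 = (26 + 1/(-3 + 2*12))*59 = (26 + 1/(-3 + 24))*59 = (26 + 1/21)*59 = (547/21)*59 = 32273/21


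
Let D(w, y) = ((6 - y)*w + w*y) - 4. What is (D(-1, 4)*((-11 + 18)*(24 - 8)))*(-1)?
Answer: 1120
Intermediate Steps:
D(w, y) = -4 + w*y + w*(6 - y) (D(w, y) = (w*(6 - y) + w*y) - 4 = (w*y + w*(6 - y)) - 4 = -4 + w*y + w*(6 - y))
(D(-1, 4)*((-11 + 18)*(24 - 8)))*(-1) = ((-4 + 6*(-1))*((-11 + 18)*(24 - 8)))*(-1) = ((-4 - 6)*(7*16))*(-1) = -10*112*(-1) = -1120*(-1) = 1120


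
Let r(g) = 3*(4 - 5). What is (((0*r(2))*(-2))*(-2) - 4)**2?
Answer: 16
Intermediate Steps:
r(g) = -3 (r(g) = 3*(-1) = -3)
(((0*r(2))*(-2))*(-2) - 4)**2 = (((0*(-3))*(-2))*(-2) - 4)**2 = ((0*(-2))*(-2) - 4)**2 = (0*(-2) - 4)**2 = (0 - 4)**2 = (-4)**2 = 16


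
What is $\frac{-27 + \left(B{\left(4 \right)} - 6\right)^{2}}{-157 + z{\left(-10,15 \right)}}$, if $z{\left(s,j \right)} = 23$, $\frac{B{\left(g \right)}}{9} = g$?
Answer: $- \frac{873}{134} \approx -6.5149$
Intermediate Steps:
$B{\left(g \right)} = 9 g$
$\frac{-27 + \left(B{\left(4 \right)} - 6\right)^{2}}{-157 + z{\left(-10,15 \right)}} = \frac{-27 + \left(9 \cdot 4 - 6\right)^{2}}{-157 + 23} = \frac{-27 + \left(36 - 6\right)^{2}}{-134} = \left(-27 + 30^{2}\right) \left(- \frac{1}{134}\right) = \left(-27 + 900\right) \left(- \frac{1}{134}\right) = 873 \left(- \frac{1}{134}\right) = - \frac{873}{134}$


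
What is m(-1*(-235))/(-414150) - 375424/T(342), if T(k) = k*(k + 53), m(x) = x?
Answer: -207351461/74596698 ≈ -2.7796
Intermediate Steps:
T(k) = k*(53 + k)
m(-1*(-235))/(-414150) - 375424/T(342) = -1*(-235)/(-414150) - 375424*1/(342*(53 + 342)) = 235*(-1/414150) - 375424/(342*395) = -47/82830 - 375424/135090 = -47/82830 - 375424*1/135090 = -47/82830 - 187712/67545 = -207351461/74596698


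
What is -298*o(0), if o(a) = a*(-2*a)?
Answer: 0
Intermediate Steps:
o(a) = -2*a**2
-298*o(0) = -(-596)*0**2 = -(-596)*0 = -298*0 = 0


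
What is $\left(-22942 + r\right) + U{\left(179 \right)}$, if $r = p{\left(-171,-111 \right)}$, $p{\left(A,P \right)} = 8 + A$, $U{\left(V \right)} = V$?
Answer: $-22926$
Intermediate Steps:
$r = -163$ ($r = 8 - 171 = -163$)
$\left(-22942 + r\right) + U{\left(179 \right)} = \left(-22942 - 163\right) + 179 = -23105 + 179 = -22926$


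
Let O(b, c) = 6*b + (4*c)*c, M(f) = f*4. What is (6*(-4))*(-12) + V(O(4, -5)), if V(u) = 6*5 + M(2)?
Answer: 326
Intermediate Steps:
M(f) = 4*f
O(b, c) = 4*c² + 6*b (O(b, c) = 6*b + 4*c² = 4*c² + 6*b)
V(u) = 38 (V(u) = 6*5 + 4*2 = 30 + 8 = 38)
(6*(-4))*(-12) + V(O(4, -5)) = (6*(-4))*(-12) + 38 = -24*(-12) + 38 = 288 + 38 = 326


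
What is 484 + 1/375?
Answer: 181501/375 ≈ 484.00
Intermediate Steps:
484 + 1/375 = 181501/375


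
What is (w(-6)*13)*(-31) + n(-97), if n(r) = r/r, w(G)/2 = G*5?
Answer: 24181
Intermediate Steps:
w(G) = 10*G (w(G) = 2*(G*5) = 2*(5*G) = 10*G)
n(r) = 1
(w(-6)*13)*(-31) + n(-97) = ((10*(-6))*13)*(-31) + 1 = -60*13*(-31) + 1 = -780*(-31) + 1 = 24180 + 1 = 24181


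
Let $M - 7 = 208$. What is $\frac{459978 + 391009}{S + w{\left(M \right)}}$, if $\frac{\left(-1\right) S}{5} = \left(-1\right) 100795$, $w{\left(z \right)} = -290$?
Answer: $\frac{850987}{503685} \approx 1.6895$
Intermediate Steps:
$M = 215$ ($M = 7 + 208 = 215$)
$S = 503975$ ($S = - 5 \left(\left(-1\right) 100795\right) = \left(-5\right) \left(-100795\right) = 503975$)
$\frac{459978 + 391009}{S + w{\left(M \right)}} = \frac{459978 + 391009}{503975 - 290} = \frac{850987}{503685}$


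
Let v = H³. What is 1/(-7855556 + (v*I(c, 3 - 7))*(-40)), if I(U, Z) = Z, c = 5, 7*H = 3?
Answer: -343/2694451388 ≈ -1.2730e-7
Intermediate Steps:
H = 3/7 (H = (⅐)*3 = 3/7 ≈ 0.42857)
v = 27/343 (v = (3/7)³ = 27/343 ≈ 0.078717)
1/(-7855556 + (v*I(c, 3 - 7))*(-40)) = 1/(-7855556 + (27*(3 - 7)/343)*(-40)) = 1/(-7855556 + ((27/343)*(-4))*(-40)) = 1/(-7855556 - 108/343*(-40)) = 1/(-7855556 + 4320/343) = 1/(-2694451388/343) = -343/2694451388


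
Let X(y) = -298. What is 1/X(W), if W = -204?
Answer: -1/298 ≈ -0.0033557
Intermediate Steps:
1/X(W) = 1/(-298) = -1/298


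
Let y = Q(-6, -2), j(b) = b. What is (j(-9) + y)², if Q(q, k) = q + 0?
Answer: 225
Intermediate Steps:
Q(q, k) = q
y = -6
(j(-9) + y)² = (-9 - 6)² = (-15)² = 225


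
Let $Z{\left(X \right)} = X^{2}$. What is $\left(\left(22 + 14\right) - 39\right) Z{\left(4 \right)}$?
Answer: $-48$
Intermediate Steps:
$\left(\left(22 + 14\right) - 39\right) Z{\left(4 \right)} = \left(\left(22 + 14\right) - 39\right) 4^{2} = \left(36 - 39\right) 16 = \left(-3\right) 16 = -48$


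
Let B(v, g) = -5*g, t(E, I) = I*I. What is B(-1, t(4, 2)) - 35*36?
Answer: -1280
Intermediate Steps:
t(E, I) = I²
B(-1, t(4, 2)) - 35*36 = -5*2² - 35*36 = -5*4 - 1260 = -20 - 1260 = -1280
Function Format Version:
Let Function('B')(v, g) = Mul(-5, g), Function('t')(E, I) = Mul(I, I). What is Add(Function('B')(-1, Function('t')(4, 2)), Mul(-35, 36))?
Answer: -1280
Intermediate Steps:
Function('t')(E, I) = Pow(I, 2)
Add(Function('B')(-1, Function('t')(4, 2)), Mul(-35, 36)) = Add(Mul(-5, Pow(2, 2)), Mul(-35, 36)) = Add(Mul(-5, 4), -1260) = Add(-20, -1260) = -1280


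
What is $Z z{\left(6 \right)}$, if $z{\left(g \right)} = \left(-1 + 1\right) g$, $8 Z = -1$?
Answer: $0$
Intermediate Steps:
$Z = - \frac{1}{8}$ ($Z = \frac{1}{8} \left(-1\right) = - \frac{1}{8} \approx -0.125$)
$z{\left(g \right)} = 0$ ($z{\left(g \right)} = 0 g = 0$)
$Z z{\left(6 \right)} = \left(- \frac{1}{8}\right) 0 = 0$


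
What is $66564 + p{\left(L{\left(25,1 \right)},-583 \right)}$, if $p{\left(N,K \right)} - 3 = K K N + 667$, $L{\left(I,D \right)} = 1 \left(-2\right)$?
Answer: $-612544$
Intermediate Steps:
$L{\left(I,D \right)} = -2$
$p{\left(N,K \right)} = 670 + N K^{2}$ ($p{\left(N,K \right)} = 3 + \left(K K N + 667\right) = 3 + \left(K^{2} N + 667\right) = 3 + \left(N K^{2} + 667\right) = 3 + \left(667 + N K^{2}\right) = 670 + N K^{2}$)
$66564 + p{\left(L{\left(25,1 \right)},-583 \right)} = 66564 + \left(670 - 2 \left(-583\right)^{2}\right) = 66564 + \left(670 - 679778\right) = 66564 - 679108 = -612544$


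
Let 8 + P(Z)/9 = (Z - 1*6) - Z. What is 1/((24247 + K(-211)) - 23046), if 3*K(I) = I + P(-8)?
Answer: 3/3266 ≈ 0.00091856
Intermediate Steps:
P(Z) = -126 (P(Z) = -72 + 9*((Z - 1*6) - Z) = -72 + 9*((Z - 6) - Z) = -72 + 9*((-6 + Z) - Z) = -72 + 9*(-6) = -72 - 54 = -126)
K(I) = -42 + I/3 (K(I) = (I - 126)/3 = (-126 + I)/3 = -42 + I/3)
1/((24247 + K(-211)) - 23046) = 1/((24247 + (-42 + (⅓)*(-211))) - 23046) = 1/((24247 + (-42 - 211/3)) - 23046) = 1/((24247 - 337/3) - 23046) = 1/(72404/3 - 23046) = 1/(3266/3) = 3/3266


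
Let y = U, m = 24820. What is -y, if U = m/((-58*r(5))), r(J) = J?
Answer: 2482/29 ≈ 85.586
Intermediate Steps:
U = -2482/29 (U = 24820/((-58*5)) = 24820/(-290) = 24820*(-1/290) = -2482/29 ≈ -85.586)
y = -2482/29 ≈ -85.586
-y = -1*(-2482/29) = 2482/29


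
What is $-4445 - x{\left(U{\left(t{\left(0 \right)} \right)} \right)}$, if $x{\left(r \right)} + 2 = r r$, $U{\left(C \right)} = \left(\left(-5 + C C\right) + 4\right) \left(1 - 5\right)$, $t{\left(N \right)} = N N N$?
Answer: $-4459$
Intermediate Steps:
$t{\left(N \right)} = N^{3}$ ($t{\left(N \right)} = N N^{2} = N^{3}$)
$U{\left(C \right)} = 4 - 4 C^{2}$ ($U{\left(C \right)} = \left(\left(-5 + C^{2}\right) + 4\right) \left(-4\right) = \left(-1 + C^{2}\right) \left(-4\right) = 4 - 4 C^{2}$)
$x{\left(r \right)} = -2 + r^{2}$ ($x{\left(r \right)} = -2 + r r = -2 + r^{2}$)
$-4445 - x{\left(U{\left(t{\left(0 \right)} \right)} \right)} = -4445 - \left(-2 + \left(4 - 4 \left(0^{3}\right)^{2}\right)^{2}\right) = -4445 - \left(-2 + \left(4 - 4 \cdot 0^{2}\right)^{2}\right) = -4445 - \left(-2 + \left(4 - 0\right)^{2}\right) = -4445 - \left(-2 + \left(4 + 0\right)^{2}\right) = -4445 - \left(-2 + 4^{2}\right) = -4445 - \left(-2 + 16\right) = -4445 - 14 = -4459$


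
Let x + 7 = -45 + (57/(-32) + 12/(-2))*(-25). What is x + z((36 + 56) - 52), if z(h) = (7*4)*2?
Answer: 6353/32 ≈ 198.53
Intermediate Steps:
z(h) = 56 (z(h) = 28*2 = 56)
x = 4561/32 (x = -7 + (-45 + (57/(-32) + 12/(-2))*(-25)) = -7 + (-45 + (57*(-1/32) + 12*(-½))*(-25)) = -7 + (-45 + (-57/32 - 6)*(-25)) = -7 + (-45 - 249/32*(-25)) = -7 + (-45 + 6225/32) = -7 + 4785/32 = 4561/32 ≈ 142.53)
x + z((36 + 56) - 52) = 4561/32 + 56 = 6353/32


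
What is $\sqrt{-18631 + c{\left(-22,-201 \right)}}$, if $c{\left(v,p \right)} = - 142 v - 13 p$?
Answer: $i \sqrt{12894} \approx 113.55 i$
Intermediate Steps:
$\sqrt{-18631 + c{\left(-22,-201 \right)}} = \sqrt{-18631 - -5737} = \sqrt{-18631 + \left(3124 + 2613\right)} = \sqrt{-18631 + 5737} = \sqrt{-12894} = i \sqrt{12894}$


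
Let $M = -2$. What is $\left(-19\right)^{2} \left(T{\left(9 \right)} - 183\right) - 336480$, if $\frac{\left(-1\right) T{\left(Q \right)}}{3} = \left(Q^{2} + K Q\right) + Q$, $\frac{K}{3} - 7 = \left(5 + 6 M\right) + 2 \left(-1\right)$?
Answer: $-441531$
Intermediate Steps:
$K = -6$ ($K = 21 + 3 \left(\left(5 + 6 \left(-2\right)\right) + 2 \left(-1\right)\right) = 21 + 3 \left(\left(5 - 12\right) - 2\right) = 21 + 3 \left(-7 - 2\right) = 21 + 3 \left(-9\right) = 21 - 27 = -6$)
$T{\left(Q \right)} = - 3 Q^{2} + 15 Q$ ($T{\left(Q \right)} = - 3 \left(\left(Q^{2} - 6 Q\right) + Q\right) = - 3 \left(Q^{2} - 5 Q\right) = - 3 Q^{2} + 15 Q$)
$\left(-19\right)^{2} \left(T{\left(9 \right)} - 183\right) - 336480 = \left(-19\right)^{2} \left(3 \cdot 9 \left(5 - 9\right) - 183\right) - 336480 = 361 \left(3 \cdot 9 \left(5 - 9\right) - 183\right) - 336480 = 361 \left(3 \cdot 9 \left(-4\right) - 183\right) - 336480 = 361 \left(-108 - 183\right) - 336480 = 361 \left(-291\right) - 336480 = -105051 - 336480 = -441531$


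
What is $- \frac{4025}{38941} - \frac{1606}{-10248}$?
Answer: $\frac{1520789}{28504812} \approx 0.053352$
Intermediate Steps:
$- \frac{4025}{38941} - \frac{1606}{-10248} = \left(-4025\right) \frac{1}{38941} - - \frac{803}{5124} = - \frac{575}{5563} + \frac{803}{5124} = \frac{1520789}{28504812}$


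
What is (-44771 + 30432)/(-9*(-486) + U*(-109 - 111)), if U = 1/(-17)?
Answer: -243763/74578 ≈ -3.2686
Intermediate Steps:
U = -1/17 ≈ -0.058824
(-44771 + 30432)/(-9*(-486) + U*(-109 - 111)) = (-44771 + 30432)/(-9*(-486) - (-109 - 111)/17) = -14339/(4374 - 1/17*(-220)) = -14339/(4374 + 220/17) = -14339/74578/17 = -14339*17/74578 = -243763/74578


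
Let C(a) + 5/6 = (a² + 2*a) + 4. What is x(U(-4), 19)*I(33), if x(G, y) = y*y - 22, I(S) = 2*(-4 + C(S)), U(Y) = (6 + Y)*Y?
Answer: 782525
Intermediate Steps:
C(a) = 19/6 + a² + 2*a (C(a) = -⅚ + ((a² + 2*a) + 4) = -⅚ + (4 + a² + 2*a) = 19/6 + a² + 2*a)
U(Y) = Y*(6 + Y)
I(S) = -5/3 + 2*S² + 4*S (I(S) = 2*(-4 + (19/6 + S² + 2*S)) = 2*(-⅚ + S² + 2*S) = -5/3 + 2*S² + 4*S)
x(G, y) = -22 + y² (x(G, y) = y² - 22 = -22 + y²)
x(U(-4), 19)*I(33) = (-22 + 19²)*(-5/3 + 2*33² + 4*33) = (-22 + 361)*(-5/3 + 2*1089 + 132) = 339*(-5/3 + 2178 + 132) = 339*(6925/3) = 782525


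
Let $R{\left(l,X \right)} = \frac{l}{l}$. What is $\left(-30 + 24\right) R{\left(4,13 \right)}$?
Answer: $-6$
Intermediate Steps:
$R{\left(l,X \right)} = 1$
$\left(-30 + 24\right) R{\left(4,13 \right)} = \left(-30 + 24\right) 1 = \left(-6\right) 1 = -6$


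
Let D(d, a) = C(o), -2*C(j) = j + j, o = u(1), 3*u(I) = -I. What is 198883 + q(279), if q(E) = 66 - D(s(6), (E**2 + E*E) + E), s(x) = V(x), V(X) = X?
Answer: 596846/3 ≈ 1.9895e+5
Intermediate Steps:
u(I) = -I/3 (u(I) = (-I)/3 = -I/3)
s(x) = x
o = -1/3 (o = -1/3*1 = -1/3 ≈ -0.33333)
C(j) = -j (C(j) = -(j + j)/2 = -j)
D(d, a) = 1/3 (D(d, a) = -1*(-1/3) = 1/3)
q(E) = 197/3 (q(E) = 66 - 1*1/3 = 66 - 1/3 = 197/3)
198883 + q(279) = 198883 + 197/3 = 596846/3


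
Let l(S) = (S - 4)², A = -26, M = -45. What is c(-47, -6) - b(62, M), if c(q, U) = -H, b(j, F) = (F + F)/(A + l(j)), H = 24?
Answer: -40011/1669 ≈ -23.973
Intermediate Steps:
l(S) = (-4 + S)²
b(j, F) = 2*F/(-26 + (-4 + j)²) (b(j, F) = (F + F)/(-26 + (-4 + j)²) = (2*F)/(-26 + (-4 + j)²) = 2*F/(-26 + (-4 + j)²))
c(q, U) = -24 (c(q, U) = -1*24 = -24)
c(-47, -6) - b(62, M) = -24 - 2*(-45)/(-26 + (-4 + 62)²) = -24 - 2*(-45)/(-26 + 58²) = -24 - 2*(-45)/(-26 + 3364) = -24 - 2*(-45)/3338 = -24 - 1*(-45/1669) = -24 + 45/1669 = -40011/1669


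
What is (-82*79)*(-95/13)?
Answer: 615410/13 ≈ 47339.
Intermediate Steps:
(-82*79)*(-95/13) = -(-615410)/13 = -6478*(-95/13) = 615410/13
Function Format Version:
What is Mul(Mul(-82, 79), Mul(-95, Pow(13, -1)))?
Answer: Rational(615410, 13) ≈ 47339.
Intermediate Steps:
Mul(Mul(-82, 79), Mul(-95, Pow(13, -1))) = Mul(-6478, Mul(-95, Rational(1, 13))) = Mul(-6478, Rational(-95, 13)) = Rational(615410, 13)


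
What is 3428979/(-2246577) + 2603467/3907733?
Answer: -2516881770716/2926341026647 ≈ -0.86008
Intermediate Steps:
3428979/(-2246577) + 2603467/3907733 = 3428979*(-1/2246577) + 2603467*(1/3907733) = -1142993/748859 + 2603467/3907733 = -2516881770716/2926341026647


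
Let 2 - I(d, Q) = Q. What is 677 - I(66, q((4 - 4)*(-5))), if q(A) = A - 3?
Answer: 672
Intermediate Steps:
q(A) = -3 + A
I(d, Q) = 2 - Q
677 - I(66, q((4 - 4)*(-5))) = 677 - (2 - (-3 + (4 - 4)*(-5))) = 677 - (2 - (-3 + 0*(-5))) = 677 - (2 - (-3 + 0)) = 677 - (2 - 1*(-3)) = 677 - (2 + 3) = 677 - 1*5 = 677 - 5 = 672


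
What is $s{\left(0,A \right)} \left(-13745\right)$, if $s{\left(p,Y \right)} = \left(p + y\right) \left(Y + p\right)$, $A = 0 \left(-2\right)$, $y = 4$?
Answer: $0$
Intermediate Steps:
$A = 0$
$s{\left(p,Y \right)} = \left(4 + p\right) \left(Y + p\right)$ ($s{\left(p,Y \right)} = \left(p + 4\right) \left(Y + p\right) = \left(4 + p\right) \left(Y + p\right)$)
$s{\left(0,A \right)} \left(-13745\right) = \left(0^{2} + 4 \cdot 0 + 4 \cdot 0 + 0 \cdot 0\right) \left(-13745\right) = \left(0 + 0 + 0 + 0\right) \left(-13745\right) = 0 \left(-13745\right) = 0$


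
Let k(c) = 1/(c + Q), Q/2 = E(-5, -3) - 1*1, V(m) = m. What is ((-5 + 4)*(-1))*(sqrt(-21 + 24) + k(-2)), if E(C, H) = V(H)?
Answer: -1/10 + sqrt(3) ≈ 1.6321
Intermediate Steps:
E(C, H) = H
Q = -8 (Q = 2*(-3 - 1*1) = 2*(-3 - 1) = 2*(-4) = -8)
k(c) = 1/(-8 + c) (k(c) = 1/(c - 8) = 1/(-8 + c))
((-5 + 4)*(-1))*(sqrt(-21 + 24) + k(-2)) = ((-5 + 4)*(-1))*(sqrt(-21 + 24) + 1/(-8 - 2)) = (-1*(-1))*(sqrt(3) + 1/(-10)) = 1*(sqrt(3) - 1/10) = 1*(-1/10 + sqrt(3)) = -1/10 + sqrt(3)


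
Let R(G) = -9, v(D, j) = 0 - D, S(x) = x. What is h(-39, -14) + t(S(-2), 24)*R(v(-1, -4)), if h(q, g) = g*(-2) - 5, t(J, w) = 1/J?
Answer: 55/2 ≈ 27.500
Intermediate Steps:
v(D, j) = -D
h(q, g) = -5 - 2*g (h(q, g) = -2*g - 5 = -5 - 2*g)
h(-39, -14) + t(S(-2), 24)*R(v(-1, -4)) = (-5 - 2*(-14)) - 9/(-2) = (-5 + 28) - ½*(-9) = 23 + 9/2 = 55/2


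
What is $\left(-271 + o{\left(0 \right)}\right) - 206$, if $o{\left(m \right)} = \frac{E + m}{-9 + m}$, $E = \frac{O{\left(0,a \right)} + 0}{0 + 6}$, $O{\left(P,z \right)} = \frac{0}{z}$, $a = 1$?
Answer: $-477$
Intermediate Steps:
$O{\left(P,z \right)} = 0$
$E = 0$ ($E = \frac{0 + 0}{0 + 6} = \frac{0}{6} = 0 \cdot \frac{1}{6} = 0$)
$o{\left(m \right)} = \frac{m}{-9 + m}$ ($o{\left(m \right)} = \frac{0 + m}{-9 + m} = \frac{m}{-9 + m}$)
$\left(-271 + o{\left(0 \right)}\right) - 206 = \left(-271 + \frac{0}{-9 + 0}\right) - 206 = \left(-271 + \frac{0}{-9}\right) - 206 = \left(-271 + 0 \left(- \frac{1}{9}\right)\right) - 206 = \left(-271 + 0\right) - 206 = -271 - 206 = -477$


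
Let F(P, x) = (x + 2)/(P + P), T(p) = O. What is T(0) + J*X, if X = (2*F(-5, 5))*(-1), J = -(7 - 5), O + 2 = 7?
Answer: 11/5 ≈ 2.2000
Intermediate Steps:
O = 5 (O = -2 + 7 = 5)
T(p) = 5
J = -2 (J = -1*2 = -2)
F(P, x) = (2 + x)/(2*P) (F(P, x) = (2 + x)/((2*P)) = (2 + x)*(1/(2*P)) = (2 + x)/(2*P))
X = 7/5 (X = (2*((½)*(2 + 5)/(-5)))*(-1) = (2*((½)*(-⅕)*7))*(-1) = (2*(-7/10))*(-1) = -7/5*(-1) = 7/5 ≈ 1.4000)
T(0) + J*X = 5 - 2*7/5 = 5 - 14/5 = 11/5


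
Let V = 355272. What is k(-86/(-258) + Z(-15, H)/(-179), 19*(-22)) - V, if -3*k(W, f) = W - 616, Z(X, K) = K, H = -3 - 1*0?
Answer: -572012588/1611 ≈ -3.5507e+5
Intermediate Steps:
H = -3 (H = -3 + 0 = -3)
k(W, f) = 616/3 - W/3 (k(W, f) = -(W - 616)/3 = -(-616 + W)/3 = 616/3 - W/3)
k(-86/(-258) + Z(-15, H)/(-179), 19*(-22)) - V = (616/3 - (-86/(-258) - 3/(-179))/3) - 1*355272 = (616/3 - (-86*(-1/258) - 3*(-1/179))/3) - 355272 = (616/3 - (⅓ + 3/179)/3) - 355272 = (616/3 - ⅓*188/537) - 355272 = (616/3 - 188/1611) - 355272 = 330604/1611 - 355272 = -572012588/1611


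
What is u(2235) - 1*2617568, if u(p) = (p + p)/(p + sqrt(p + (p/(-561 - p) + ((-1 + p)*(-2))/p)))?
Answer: -27224005275021248968/10400503859051 - 8940*sqrt(2421365172418995)/10400503859051 ≈ -2.6176e+6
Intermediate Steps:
u(p) = 2*p/(p + sqrt(p + p/(-561 - p) + (2 - 2*p)/p)) (u(p) = (2*p)/(p + sqrt(p + (p/(-561 - p) + (2 - 2*p)/p))) = (2*p)/(p + sqrt(p + p/(-561 - p) + (2 - 2*p)/p)) = 2*p/(p + sqrt(p + p/(-561 - p) + (2 - 2*p)/p)))
u(2235) - 1*2617568 = 2*2235/(2235 + sqrt((1122 + 2235**3 - 1120*2235 + 558*2235**2)/(2235*(561 + 2235)))) - 1*2617568 = 2*2235/(2235 + sqrt((1/2235)*(1122 + 11164327875 - 2503200 + 558*4995225)/2796)) - 2617568 = 2*2235/(2235 + sqrt((1/2235)*(1/2796)*(1122 + 11164327875 - 2503200 + 2787335550))) - 2617568 = 2*2235/(2235 + sqrt((1/2235)*(1/2796)*13949161347)) - 2617568 = 2*2235/(2235 + sqrt(4649720449/2083020)) - 2617568 = 2*2235/(2235 + sqrt(2421365172418995)/1041510) - 2617568 = 4470/(2235 + sqrt(2421365172418995)/1041510) - 2617568 = -2617568 + 4470/(2235 + sqrt(2421365172418995)/1041510)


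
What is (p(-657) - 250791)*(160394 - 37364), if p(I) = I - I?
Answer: -30854816730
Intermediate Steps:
p(I) = 0
(p(-657) - 250791)*(160394 - 37364) = (0 - 250791)*(160394 - 37364) = -250791*123030 = -30854816730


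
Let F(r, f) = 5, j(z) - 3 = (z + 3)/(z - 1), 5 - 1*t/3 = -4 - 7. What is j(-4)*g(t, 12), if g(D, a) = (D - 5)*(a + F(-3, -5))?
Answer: 11696/5 ≈ 2339.2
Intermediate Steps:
t = 48 (t = 15 - 3*(-4 - 7) = 15 - 3*(-11) = 15 + 33 = 48)
j(z) = 3 + (3 + z)/(-1 + z) (j(z) = 3 + (z + 3)/(z - 1) = 3 + (3 + z)/(-1 + z))
g(D, a) = (-5 + D)*(5 + a) (g(D, a) = (D - 5)*(a + 5) = (-5 + D)*(5 + a))
j(-4)*g(t, 12) = (4*(-4)/(-1 - 4))*(-25 - 5*12 + 5*48 + 48*12) = (4*(-4)/(-5))*(-25 - 60 + 240 + 576) = (4*(-4)*(-1/5))*731 = (16/5)*731 = 11696/5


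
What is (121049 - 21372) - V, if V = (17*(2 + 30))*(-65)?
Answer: 135037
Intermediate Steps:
V = -35360 (V = (17*32)*(-65) = 544*(-65) = -35360)
(121049 - 21372) - V = (121049 - 21372) - 1*(-35360) = 99677 + 35360 = 135037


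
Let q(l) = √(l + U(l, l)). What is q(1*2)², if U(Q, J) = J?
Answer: 4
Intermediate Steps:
q(l) = √2*√l (q(l) = √(l + l) = √(2*l) = √2*√l)
q(1*2)² = (√2*√(1*2))² = (√2*√2)² = 2² = 4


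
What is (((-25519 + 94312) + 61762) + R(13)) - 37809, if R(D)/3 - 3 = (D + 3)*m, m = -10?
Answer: 92275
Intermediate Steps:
R(D) = -81 - 30*D (R(D) = 9 + 3*((D + 3)*(-10)) = 9 + 3*((3 + D)*(-10)) = 9 + 3*(-30 - 10*D) = 9 + (-90 - 30*D) = -81 - 30*D)
(((-25519 + 94312) + 61762) + R(13)) - 37809 = (((-25519 + 94312) + 61762) + (-81 - 30*13)) - 37809 = ((68793 + 61762) + (-81 - 390)) - 37809 = (130555 - 471) - 37809 = 130084 - 37809 = 92275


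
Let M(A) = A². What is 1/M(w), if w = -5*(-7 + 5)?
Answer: 1/100 ≈ 0.010000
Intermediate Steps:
w = 10 (w = -5*(-2) = 10)
1/M(w) = 1/(10²) = 1/100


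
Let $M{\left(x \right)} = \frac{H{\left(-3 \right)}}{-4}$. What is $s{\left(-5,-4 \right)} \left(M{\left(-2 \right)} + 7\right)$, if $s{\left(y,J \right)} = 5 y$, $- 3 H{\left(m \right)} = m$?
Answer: $- \frac{675}{4} \approx -168.75$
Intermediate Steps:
$H{\left(m \right)} = - \frac{m}{3}$
$M{\left(x \right)} = - \frac{1}{4}$ ($M{\left(x \right)} = \frac{\left(- \frac{1}{3}\right) \left(-3\right)}{-4} = 1 \left(- \frac{1}{4}\right) = - \frac{1}{4}$)
$s{\left(-5,-4 \right)} \left(M{\left(-2 \right)} + 7\right) = 5 \left(-5\right) \left(- \frac{1}{4} + 7\right) = \left(-25\right) \frac{27}{4} = - \frac{675}{4}$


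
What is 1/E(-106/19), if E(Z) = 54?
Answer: 1/54 ≈ 0.018519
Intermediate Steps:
1/E(-106/19) = 1/54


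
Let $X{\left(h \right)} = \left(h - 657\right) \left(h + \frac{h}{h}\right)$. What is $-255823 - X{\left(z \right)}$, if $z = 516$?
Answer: $-182926$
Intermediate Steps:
$X{\left(h \right)} = \left(1 + h\right) \left(-657 + h\right)$ ($X{\left(h \right)} = \left(-657 + h\right) \left(h + 1\right) = \left(-657 + h\right) \left(1 + h\right) = \left(1 + h\right) \left(-657 + h\right)$)
$-255823 - X{\left(z \right)} = -255823 - \left(-657 + 516^{2} - 338496\right) = -255823 - \left(-657 + 266256 - 338496\right) = -255823 - -72897 = -255823 + 72897 = -182926$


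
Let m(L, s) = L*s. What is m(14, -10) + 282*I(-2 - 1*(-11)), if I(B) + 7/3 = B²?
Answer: 22044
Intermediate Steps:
I(B) = -7/3 + B²
m(14, -10) + 282*I(-2 - 1*(-11)) = 14*(-10) + 282*(-7/3 + (-2 - 1*(-11))²) = -140 + 282*(-7/3 + (-2 + 11)²) = -140 + 282*(-7/3 + 9²) = -140 + 282*(-7/3 + 81) = -140 + 282*(236/3) = -140 + 22184 = 22044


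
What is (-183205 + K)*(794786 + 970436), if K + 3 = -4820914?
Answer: -8833386245084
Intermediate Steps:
K = -4820917 (K = -3 - 4820914 = -4820917)
(-183205 + K)*(794786 + 970436) = (-183205 - 4820917)*(794786 + 970436) = -5004122*1765222 = -8833386245084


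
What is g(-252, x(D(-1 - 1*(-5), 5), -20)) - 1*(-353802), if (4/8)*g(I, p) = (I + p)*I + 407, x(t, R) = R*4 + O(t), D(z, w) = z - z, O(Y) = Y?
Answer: 521944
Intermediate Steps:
D(z, w) = 0
x(t, R) = t + 4*R (x(t, R) = R*4 + t = 4*R + t = t + 4*R)
g(I, p) = 814 + 2*I*(I + p) (g(I, p) = 2*((I + p)*I + 407) = 2*(I*(I + p) + 407) = 2*(407 + I*(I + p)) = 814 + 2*I*(I + p))
g(-252, x(D(-1 - 1*(-5), 5), -20)) - 1*(-353802) = (814 + 2*(-252)² + 2*(-252)*(0 + 4*(-20))) - 1*(-353802) = (814 + 2*63504 + 2*(-252)*(0 - 80)) + 353802 = (814 + 127008 + 2*(-252)*(-80)) + 353802 = (814 + 127008 + 40320) + 353802 = 168142 + 353802 = 521944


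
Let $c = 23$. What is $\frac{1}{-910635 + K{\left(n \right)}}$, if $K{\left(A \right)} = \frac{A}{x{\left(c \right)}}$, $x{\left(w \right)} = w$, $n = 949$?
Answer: $- \frac{23}{20943656} \approx -1.0982 \cdot 10^{-6}$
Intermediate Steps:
$K{\left(A \right)} = \frac{A}{23}$
$\frac{1}{-910635 + K{\left(n \right)}} = \frac{1}{-910635 + \frac{1}{23} \cdot 949} = \frac{1}{-910635 + \frac{949}{23}} = \frac{1}{- \frac{20943656}{23}} = - \frac{23}{20943656}$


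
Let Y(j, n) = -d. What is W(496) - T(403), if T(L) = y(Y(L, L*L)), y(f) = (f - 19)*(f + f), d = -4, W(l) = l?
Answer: 616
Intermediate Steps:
Y(j, n) = 4 (Y(j, n) = -1*(-4) = 4)
y(f) = 2*f*(-19 + f) (y(f) = (-19 + f)*(2*f) = 2*f*(-19 + f))
T(L) = -120 (T(L) = 2*4*(-19 + 4) = 2*4*(-15) = -120)
W(496) - T(403) = 496 - 1*(-120) = 496 + 120 = 616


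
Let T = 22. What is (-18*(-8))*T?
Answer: 3168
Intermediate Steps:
(-18*(-8))*T = -18*(-8)*22 = 144*22 = 3168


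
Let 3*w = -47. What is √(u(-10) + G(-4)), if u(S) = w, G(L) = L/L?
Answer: 2*I*√33/3 ≈ 3.8297*I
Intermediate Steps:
w = -47/3 (w = (⅓)*(-47) = -47/3 ≈ -15.667)
G(L) = 1
u(S) = -47/3
√(u(-10) + G(-4)) = √(-47/3 + 1) = √(-44/3) = 2*I*√33/3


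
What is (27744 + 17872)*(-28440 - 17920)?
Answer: -2114757760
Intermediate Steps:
(27744 + 17872)*(-28440 - 17920) = 45616*(-46360) = -2114757760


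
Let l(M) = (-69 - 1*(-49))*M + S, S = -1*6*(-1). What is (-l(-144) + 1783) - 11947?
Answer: -13050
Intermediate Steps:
S = 6 (S = -6*(-1) = 6)
l(M) = 6 - 20*M (l(M) = (-69 - 1*(-49))*M + 6 = (-69 + 49)*M + 6 = -20*M + 6 = 6 - 20*M)
(-l(-144) + 1783) - 11947 = (-(6 - 20*(-144)) + 1783) - 11947 = (-(6 + 2880) + 1783) - 11947 = (-1*2886 + 1783) - 11947 = (-2886 + 1783) - 11947 = -1103 - 11947 = -13050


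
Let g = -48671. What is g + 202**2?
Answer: -7867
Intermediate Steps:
g + 202**2 = -48671 + 202**2 = -48671 + 40804 = -7867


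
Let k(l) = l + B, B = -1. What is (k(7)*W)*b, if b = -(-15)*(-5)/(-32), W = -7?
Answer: -1575/16 ≈ -98.438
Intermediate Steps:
b = 75/32 (b = -5*15*(-1/32) = -75*(-1/32) = 75/32 ≈ 2.3438)
k(l) = -1 + l (k(l) = l - 1 = -1 + l)
(k(7)*W)*b = ((-1 + 7)*(-7))*(75/32) = (6*(-7))*(75/32) = -42*75/32 = -1575/16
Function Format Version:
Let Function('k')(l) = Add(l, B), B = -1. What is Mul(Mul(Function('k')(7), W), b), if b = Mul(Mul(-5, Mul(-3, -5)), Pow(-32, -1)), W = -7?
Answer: Rational(-1575, 16) ≈ -98.438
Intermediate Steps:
b = Rational(75, 32) (b = Mul(Mul(-5, 15), Rational(-1, 32)) = Mul(-75, Rational(-1, 32)) = Rational(75, 32) ≈ 2.3438)
Function('k')(l) = Add(-1, l) (Function('k')(l) = Add(l, -1) = Add(-1, l))
Mul(Mul(Function('k')(7), W), b) = Mul(Mul(Add(-1, 7), -7), Rational(75, 32)) = Mul(Mul(6, -7), Rational(75, 32)) = Mul(-42, Rational(75, 32)) = Rational(-1575, 16)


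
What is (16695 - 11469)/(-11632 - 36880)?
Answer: -2613/24256 ≈ -0.10773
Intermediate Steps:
(16695 - 11469)/(-11632 - 36880) = 5226/(-48512) = 5226*(-1/48512) = -2613/24256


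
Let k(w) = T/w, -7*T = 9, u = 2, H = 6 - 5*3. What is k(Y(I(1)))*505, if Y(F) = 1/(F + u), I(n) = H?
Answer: 4545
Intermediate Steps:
H = -9 (H = 6 - 15 = -9)
I(n) = -9
Y(F) = 1/(2 + F) (Y(F) = 1/(F + 2) = 1/(2 + F))
T = -9/7 (T = -⅐*9 = -9/7 ≈ -1.2857)
k(w) = -9/(7*w)
k(Y(I(1)))*505 = -9/(7*(1/(2 - 9)))*505 = -9/(7*(1/(-7)))*505 = -9/(7*(-⅐))*505 = -9/7*(-7)*505 = 9*505 = 4545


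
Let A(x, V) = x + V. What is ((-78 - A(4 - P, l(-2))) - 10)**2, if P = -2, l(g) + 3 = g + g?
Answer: 7569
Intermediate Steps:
l(g) = -3 + 2*g (l(g) = -3 + (g + g) = -3 + 2*g)
A(x, V) = V + x
((-78 - A(4 - P, l(-2))) - 10)**2 = ((-78 - ((-3 + 2*(-2)) + (4 - 1*(-2)))) - 10)**2 = ((-78 - ((-3 - 4) + (4 + 2))) - 10)**2 = ((-78 - (-7 + 6)) - 10)**2 = ((-78 - 1*(-1)) - 10)**2 = ((-78 + 1) - 10)**2 = (-77 - 10)**2 = (-87)**2 = 7569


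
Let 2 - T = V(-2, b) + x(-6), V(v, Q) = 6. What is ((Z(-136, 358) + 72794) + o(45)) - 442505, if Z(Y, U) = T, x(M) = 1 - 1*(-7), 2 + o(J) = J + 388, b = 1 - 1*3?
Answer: -369292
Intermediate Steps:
b = -2 (b = 1 - 3 = -2)
o(J) = 386 + J (o(J) = -2 + (J + 388) = -2 + (388 + J) = 386 + J)
x(M) = 8 (x(M) = 1 + 7 = 8)
T = -12 (T = 2 - (6 + 8) = 2 - 1*14 = 2 - 14 = -12)
Z(Y, U) = -12
((Z(-136, 358) + 72794) + o(45)) - 442505 = ((-12 + 72794) + (386 + 45)) - 442505 = (72782 + 431) - 442505 = 73213 - 442505 = -369292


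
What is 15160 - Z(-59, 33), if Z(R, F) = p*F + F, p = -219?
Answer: 22354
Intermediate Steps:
Z(R, F) = -218*F (Z(R, F) = -219*F + F = -218*F)
15160 - Z(-59, 33) = 15160 - (-218)*33 = 15160 - 1*(-7194) = 15160 + 7194 = 22354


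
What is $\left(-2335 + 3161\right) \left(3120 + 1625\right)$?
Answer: $3919370$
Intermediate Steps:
$\left(-2335 + 3161\right) \left(3120 + 1625\right) = 826 \cdot 4745 = 3919370$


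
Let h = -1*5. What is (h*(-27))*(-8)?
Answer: -1080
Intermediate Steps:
h = -5
(h*(-27))*(-8) = -5*(-27)*(-8) = 135*(-8) = -1080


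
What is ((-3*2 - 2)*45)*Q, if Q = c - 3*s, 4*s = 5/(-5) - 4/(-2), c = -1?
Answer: 630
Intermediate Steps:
s = ¼ (s = (5/(-5) - 4/(-2))/4 = (5*(-⅕) - 4*(-½))/4 = (-1 + 2)/4 = (¼)*1 = ¼ ≈ 0.25000)
Q = -7/4 (Q = -1 - 3*¼ = -1 - ¾ = -7/4 ≈ -1.7500)
((-3*2 - 2)*45)*Q = ((-3*2 - 2)*45)*(-7/4) = ((-6 - 2)*45)*(-7/4) = -8*45*(-7/4) = -360*(-7/4) = 630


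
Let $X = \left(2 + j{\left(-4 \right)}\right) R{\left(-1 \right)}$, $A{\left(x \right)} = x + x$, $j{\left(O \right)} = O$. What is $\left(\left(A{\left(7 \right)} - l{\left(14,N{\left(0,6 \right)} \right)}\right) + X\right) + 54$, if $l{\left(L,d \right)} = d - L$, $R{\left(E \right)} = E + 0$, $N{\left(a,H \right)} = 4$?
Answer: $80$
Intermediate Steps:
$R{\left(E \right)} = E$
$A{\left(x \right)} = 2 x$
$X = 2$ ($X = \left(2 - 4\right) \left(-1\right) = \left(-2\right) \left(-1\right) = 2$)
$\left(\left(A{\left(7 \right)} - l{\left(14,N{\left(0,6 \right)} \right)}\right) + X\right) + 54 = \left(\left(2 \cdot 7 - \left(4 - 14\right)\right) + 2\right) + 54 = \left(\left(14 - \left(4 - 14\right)\right) + 2\right) + 54 = \left(\left(14 - -10\right) + 2\right) + 54 = \left(\left(14 + 10\right) + 2\right) + 54 = \left(24 + 2\right) + 54 = 26 + 54 = 80$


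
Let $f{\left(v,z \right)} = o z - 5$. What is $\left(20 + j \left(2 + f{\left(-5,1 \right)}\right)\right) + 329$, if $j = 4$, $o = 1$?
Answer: $341$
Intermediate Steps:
$f{\left(v,z \right)} = -5 + z$ ($f{\left(v,z \right)} = 1 z - 5 = z - 5 = -5 + z$)
$\left(20 + j \left(2 + f{\left(-5,1 \right)}\right)\right) + 329 = \left(20 + 4 \left(2 + \left(-5 + 1\right)\right)\right) + 329 = \left(20 + 4 \left(2 - 4\right)\right) + 329 = \left(20 + 4 \left(-2\right)\right) + 329 = \left(20 - 8\right) + 329 = 12 + 329 = 341$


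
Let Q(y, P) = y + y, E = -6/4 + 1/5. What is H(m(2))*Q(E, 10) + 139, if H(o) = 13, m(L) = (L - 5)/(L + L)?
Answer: 526/5 ≈ 105.20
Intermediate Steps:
m(L) = (-5 + L)/(2*L) (m(L) = (-5 + L)/((2*L)) = (-5 + L)*(1/(2*L)) = (-5 + L)/(2*L))
E = -13/10 (E = -6*1/4 + 1*(1/5) = -3/2 + 1/5 = -13/10 ≈ -1.3000)
Q(y, P) = 2*y
H(m(2))*Q(E, 10) + 139 = 13*(2*(-13/10)) + 139 = 13*(-13/5) + 139 = -169/5 + 139 = 526/5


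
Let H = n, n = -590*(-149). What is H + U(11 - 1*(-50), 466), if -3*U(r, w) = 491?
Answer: 263239/3 ≈ 87746.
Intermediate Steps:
U(r, w) = -491/3 (U(r, w) = -⅓*491 = -491/3)
n = 87910
H = 87910
H + U(11 - 1*(-50), 466) = 87910 - 491/3 = 263239/3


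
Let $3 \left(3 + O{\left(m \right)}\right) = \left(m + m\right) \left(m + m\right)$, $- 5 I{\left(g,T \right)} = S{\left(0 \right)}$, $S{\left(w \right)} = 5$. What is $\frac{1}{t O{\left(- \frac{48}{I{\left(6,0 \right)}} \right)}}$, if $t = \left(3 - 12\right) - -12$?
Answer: $\frac{1}{9207} \approx 0.00010861$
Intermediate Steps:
$I{\left(g,T \right)} = -1$ ($I{\left(g,T \right)} = \left(- \frac{1}{5}\right) 5 = -1$)
$t = 3$ ($t = \left(3 - 12\right) + 12 = -9 + 12 = 3$)
$O{\left(m \right)} = -3 + \frac{4 m^{2}}{3}$ ($O{\left(m \right)} = -3 + \frac{\left(m + m\right) \left(m + m\right)}{3} = -3 + \frac{2 m 2 m}{3} = -3 + \frac{4 m^{2}}{3}$)
$\frac{1}{t O{\left(- \frac{48}{I{\left(6,0 \right)}} \right)}} = \frac{1}{3 \left(-3 + \frac{4 \left(- \frac{48}{-1}\right)^{2}}{3}\right)} = \frac{1}{3 \left(-3 + \frac{4 \left(\left(-48\right) \left(-1\right)\right)^{2}}{3}\right)} = \frac{1}{3 \left(-3 + \frac{4 \cdot 48^{2}}{3}\right)} = \frac{1}{3 \left(-3 + \frac{4}{3} \cdot 2304\right)} = \frac{1}{3 \left(-3 + 3072\right)} = \frac{1}{3 \cdot 3069} = \frac{1}{9207}$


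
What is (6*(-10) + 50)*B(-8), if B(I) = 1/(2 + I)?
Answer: 5/3 ≈ 1.6667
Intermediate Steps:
(6*(-10) + 50)*B(-8) = (6*(-10) + 50)/(2 - 8) = (-60 + 50)/(-6) = -10*(-1/6) = 5/3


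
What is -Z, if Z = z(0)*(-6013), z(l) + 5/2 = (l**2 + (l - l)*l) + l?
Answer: -30065/2 ≈ -15033.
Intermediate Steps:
z(l) = -5/2 + l + l**2 (z(l) = -5/2 + ((l**2 + (l - l)*l) + l) = -5/2 + ((l**2 + 0*l) + l) = -5/2 + ((l**2 + 0) + l) = -5/2 + (l**2 + l) = -5/2 + (l + l**2) = -5/2 + l + l**2)
Z = 30065/2 (Z = (-5/2 + 0 + 0**2)*(-6013) = (-5/2 + 0 + 0)*(-6013) = -5/2*(-6013) = 30065/2 ≈ 15033.)
-Z = -1*30065/2 = -30065/2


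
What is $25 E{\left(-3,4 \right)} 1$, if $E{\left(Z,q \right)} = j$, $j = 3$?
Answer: $75$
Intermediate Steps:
$E{\left(Z,q \right)} = 3$
$25 E{\left(-3,4 \right)} 1 = 25 \cdot 3 \cdot 1 = 75 \cdot 1 = 75$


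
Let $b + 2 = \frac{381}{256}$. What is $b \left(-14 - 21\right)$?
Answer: $\frac{4585}{256} \approx 17.91$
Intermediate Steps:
$b = - \frac{131}{256}$ ($b = -2 + \frac{381}{256} = - \frac{131}{256} \approx -0.51172$)
$b \left(-14 - 21\right) = - \frac{131 \left(-14 - 21\right)}{256} = \left(- \frac{131}{256}\right) \left(-35\right) = \frac{4585}{256}$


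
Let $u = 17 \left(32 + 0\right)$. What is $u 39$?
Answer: $21216$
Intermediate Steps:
$u = 544$ ($u = 17 \cdot 32 = 544$)
$u 39 = 544 \cdot 39 = 21216$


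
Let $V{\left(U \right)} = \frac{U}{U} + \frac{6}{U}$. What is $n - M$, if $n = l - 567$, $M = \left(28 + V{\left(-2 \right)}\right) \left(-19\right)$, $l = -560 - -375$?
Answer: $-258$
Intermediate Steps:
$l = -185$ ($l = -560 + 375 = -185$)
$V{\left(U \right)} = 1 + \frac{6}{U}$
$M = -494$ ($M = \left(28 + \frac{6 - 2}{-2}\right) \left(-19\right) = \left(28 - 2\right) \left(-19\right) = 26 \left(-19\right) = -494$)
$n = -752$ ($n = -185 - 567 = -752$)
$n - M = -752 - -494 = -752 + 494 = -258$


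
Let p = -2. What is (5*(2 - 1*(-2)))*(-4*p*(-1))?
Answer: -160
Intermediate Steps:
(5*(2 - 1*(-2)))*(-4*p*(-1)) = (5*(2 - 1*(-2)))*(-4*(-2)*(-1)) = (5*(2 + 2))*(8*(-1)) = (5*4)*(-8) = 20*(-8) = -160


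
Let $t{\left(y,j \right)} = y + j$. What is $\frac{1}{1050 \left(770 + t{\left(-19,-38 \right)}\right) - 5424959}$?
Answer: $- \frac{1}{4676309} \approx -2.1384 \cdot 10^{-7}$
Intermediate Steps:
$t{\left(y,j \right)} = j + y$
$\frac{1}{1050 \left(770 + t{\left(-19,-38 \right)}\right) - 5424959} = \frac{1}{1050 \left(770 - 57\right) - 5424959} = \frac{1}{1050 \cdot 713 - 5424959} = \frac{1}{748650 - 5424959} = \frac{1}{-4676309} = - \frac{1}{4676309}$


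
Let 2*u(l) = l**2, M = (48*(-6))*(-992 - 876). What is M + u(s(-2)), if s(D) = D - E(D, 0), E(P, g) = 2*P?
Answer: 537986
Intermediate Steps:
s(D) = -D (s(D) = D - 2*D = -D)
M = 537984 (M = -288*(-1868) = 537984)
u(l) = l**2/2
M + u(s(-2)) = 537984 + (-1*(-2))**2/2 = 537984 + (1/2)*2**2 = 537984 + (1/2)*4 = 537984 + 2 = 537986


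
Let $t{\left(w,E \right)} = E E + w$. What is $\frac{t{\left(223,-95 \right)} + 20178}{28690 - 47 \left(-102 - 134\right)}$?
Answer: $\frac{14713}{19891} \approx 0.73968$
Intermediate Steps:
$t{\left(w,E \right)} = w + E^{2}$ ($t{\left(w,E \right)} = E^{2} + w = w + E^{2}$)
$\frac{t{\left(223,-95 \right)} + 20178}{28690 - 47 \left(-102 - 134\right)} = \frac{\left(223 + \left(-95\right)^{2}\right) + 20178}{28690 - 47 \left(-102 - 134\right)} = \frac{\left(223 + 9025\right) + 20178}{28690 - 47 \left(-102 - 134\right)} = \frac{9248 + 20178}{28690 - -11092} = \frac{29426}{28690 + 11092} = \frac{29426}{39782} = 29426 \cdot \frac{1}{39782} = \frac{14713}{19891}$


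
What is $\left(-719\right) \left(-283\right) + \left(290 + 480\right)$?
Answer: $204247$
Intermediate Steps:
$\left(-719\right) \left(-283\right) + \left(290 + 480\right) = 203477 + 770 = 204247$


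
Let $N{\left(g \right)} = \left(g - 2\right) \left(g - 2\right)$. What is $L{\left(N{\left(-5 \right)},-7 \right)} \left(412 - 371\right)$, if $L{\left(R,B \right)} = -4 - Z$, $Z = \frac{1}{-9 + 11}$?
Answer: $- \frac{369}{2} \approx -184.5$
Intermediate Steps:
$N{\left(g \right)} = \left(-2 + g\right)^{2}$ ($N{\left(g \right)} = \left(-2 + g\right) \left(-2 + g\right) = \left(-2 + g\right)^{2}$)
$Z = \frac{1}{2} \approx 0.5$
$L{\left(R,B \right)} = - \frac{9}{2}$ ($L{\left(R,B \right)} = -4 - \frac{1}{2} = - \frac{9}{2}$)
$L{\left(N{\left(-5 \right)},-7 \right)} \left(412 - 371\right) = - \frac{9 \left(412 - 371\right)}{2} = \left(- \frac{9}{2}\right) 41 = - \frac{369}{2}$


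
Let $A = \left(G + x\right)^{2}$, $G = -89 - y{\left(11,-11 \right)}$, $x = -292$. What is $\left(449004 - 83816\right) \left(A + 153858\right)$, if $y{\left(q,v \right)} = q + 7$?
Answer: $114325390092$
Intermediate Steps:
$y{\left(q,v \right)} = 7 + q$
$G = -107$ ($G = -89 - \left(7 + 11\right) = -89 - 18 = -107$)
$A = 159201$ ($A = \left(-107 - 292\right)^{2} = \left(-399\right)^{2} = 159201$)
$\left(449004 - 83816\right) \left(A + 153858\right) = \left(449004 - 83816\right) \left(159201 + 153858\right) = 365188 \cdot 313059 = 114325390092$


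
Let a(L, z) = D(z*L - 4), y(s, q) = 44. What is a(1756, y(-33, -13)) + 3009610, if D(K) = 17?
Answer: 3009627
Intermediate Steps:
a(L, z) = 17
a(1756, y(-33, -13)) + 3009610 = 17 + 3009610 = 3009627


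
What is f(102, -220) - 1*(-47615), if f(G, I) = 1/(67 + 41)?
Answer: 5142421/108 ≈ 47615.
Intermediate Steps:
f(G, I) = 1/108
f(102, -220) - 1*(-47615) = 1/108 - 1*(-47615) = 1/108 + 47615 = 5142421/108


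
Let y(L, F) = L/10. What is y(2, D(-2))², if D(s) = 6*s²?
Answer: 1/25 ≈ 0.040000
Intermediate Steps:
y(L, F) = L/10 (y(L, F) = L*(⅒) = L/10)
y(2, D(-2))² = ((⅒)*2)² = (⅕)² = 1/25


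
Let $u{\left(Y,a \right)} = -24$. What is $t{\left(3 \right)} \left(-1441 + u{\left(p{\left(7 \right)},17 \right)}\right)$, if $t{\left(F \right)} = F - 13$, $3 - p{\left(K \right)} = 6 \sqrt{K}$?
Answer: $14650$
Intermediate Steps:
$p{\left(K \right)} = 3 - 6 \sqrt{K}$
$t{\left(F \right)} = -13 + F$
$t{\left(3 \right)} \left(-1441 + u{\left(p{\left(7 \right)},17 \right)}\right) = \left(-13 + 3\right) \left(-1441 - 24\right) = \left(-10\right) \left(-1465\right) = 14650$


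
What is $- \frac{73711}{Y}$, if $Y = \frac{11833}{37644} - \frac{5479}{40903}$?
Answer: $- \frac{113496698886252}{277753723} \approx -4.0862 \cdot 10^{5}$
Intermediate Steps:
$Y = \frac{277753723}{1539752532}$ ($Y = 11833 \cdot \frac{1}{37644} - \frac{5479}{40903} = \frac{11833}{37644} - \frac{5479}{40903} = \frac{277753723}{1539752532} \approx 0.18039$)
$- \frac{73711}{Y} = - \frac{73711}{\frac{277753723}{1539752532}} = \left(-73711\right) \frac{1539752532}{277753723} = - \frac{113496698886252}{277753723}$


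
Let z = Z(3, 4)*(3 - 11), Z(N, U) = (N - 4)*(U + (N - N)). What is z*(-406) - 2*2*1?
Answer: -12996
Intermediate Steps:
Z(N, U) = U*(-4 + N) (Z(N, U) = (-4 + N)*(U + 0) = (-4 + N)*U = U*(-4 + N))
z = 32 (z = (4*(-4 + 3))*(3 - 11) = (4*(-1))*(-8) = -4*(-8) = 32)
z*(-406) - 2*2*1 = 32*(-406) - 2*2*1 = -12992 - 4*1 = -12992 - 4 = -12996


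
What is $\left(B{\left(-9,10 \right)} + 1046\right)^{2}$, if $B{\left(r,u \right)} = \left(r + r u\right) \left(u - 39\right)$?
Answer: $15342889$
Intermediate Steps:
$B{\left(r,u \right)} = \left(-39 + u\right) \left(r + r u\right)$ ($B{\left(r,u \right)} = \left(r + r u\right) \left(-39 + u\right) = \left(-39 + u\right) \left(r + r u\right)$)
$\left(B{\left(-9,10 \right)} + 1046\right)^{2} = \left(- 9 \left(-39 + 10^{2} - 380\right) + 1046\right)^{2} = \left(- 9 \left(-39 + 100 - 380\right) + 1046\right)^{2} = \left(\left(-9\right) \left(-319\right) + 1046\right)^{2} = \left(2871 + 1046\right)^{2} = 3917^{2} = 15342889$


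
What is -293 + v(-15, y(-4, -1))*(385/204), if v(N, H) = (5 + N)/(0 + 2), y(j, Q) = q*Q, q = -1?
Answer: -61697/204 ≈ -302.44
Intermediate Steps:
y(j, Q) = -Q
v(N, H) = 5/2 + N/2 (v(N, H) = (5 + N)/2 = (5 + N)*(½) = 5/2 + N/2)
-293 + v(-15, y(-4, -1))*(385/204) = -293 + (5/2 + (½)*(-15))*(385/204) = -293 + (5/2 - 15/2)*(385*(1/204)) = -293 - 5*385/204 = -293 - 1925/204 = -61697/204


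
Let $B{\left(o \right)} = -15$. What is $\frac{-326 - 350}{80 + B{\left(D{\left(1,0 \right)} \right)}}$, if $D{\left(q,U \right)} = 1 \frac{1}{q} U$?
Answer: $- \frac{52}{5} \approx -10.4$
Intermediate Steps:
$D{\left(q,U \right)} = \frac{U}{q}$
$\frac{-326 - 350}{80 + B{\left(D{\left(1,0 \right)} \right)}} = \frac{-326 - 350}{80 - 15} = - \frac{676}{65} = \left(-676\right) \frac{1}{65} = - \frac{52}{5}$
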